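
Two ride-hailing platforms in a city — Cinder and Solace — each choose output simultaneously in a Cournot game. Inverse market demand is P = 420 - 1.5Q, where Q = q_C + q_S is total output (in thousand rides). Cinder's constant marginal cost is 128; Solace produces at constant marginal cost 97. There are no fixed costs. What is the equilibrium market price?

Cinder's profit: π_C = (420 - 1.5Q)q_C - (128q_C). Setting ∂π_C/∂q_C = 0: 292 - 3q_C - (3/2)(q_S) = 0.
Solace's profit: π_S = (420 - 1.5Q)q_S - (97q_S). Setting ∂π_S/∂q_S = 0: 323 - 3q_S - (3/2)(q_C) = 0.
Best responses: q_C = (292 - (3/2)q_S)/3, q_S = (323 - (3/2)q_C)/3.
Substituting one into the other gives q_C = 58 and q_S = 236/3.
Total output Q = 410/3, so price P = 420 - (3/2)·(410/3) = 215.

215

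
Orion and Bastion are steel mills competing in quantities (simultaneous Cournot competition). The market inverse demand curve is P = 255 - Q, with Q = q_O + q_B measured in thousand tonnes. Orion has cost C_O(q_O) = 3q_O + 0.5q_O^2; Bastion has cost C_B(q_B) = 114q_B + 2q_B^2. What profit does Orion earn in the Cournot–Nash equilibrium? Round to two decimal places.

9755.92

Orion's profit: π_O = (255 - Q)q_O - (3q_O + (1/2)q_O²). Setting ∂π_O/∂q_O = 0: 252 - 3q_O - (q_B) = 0.
Bastion's profit: π_B = (255 - Q)q_B - (114q_B + 2q_B²). Setting ∂π_B/∂q_B = 0: 141 - 6q_B - (q_O) = 0.
Rearranging gives the reaction functions q_O = (252 - q_B)/3 and q_B = (141 - q_O)/6.
Substituting one into the other gives q_O = 1371/17 and q_B = 171/17.
Price P = 255 - 1542/17 = 164.2941.
Orion's profit: 164.2941·(1371/17) - 3·(1371/17) - (1/2)(1371/17)² = 9755.9221.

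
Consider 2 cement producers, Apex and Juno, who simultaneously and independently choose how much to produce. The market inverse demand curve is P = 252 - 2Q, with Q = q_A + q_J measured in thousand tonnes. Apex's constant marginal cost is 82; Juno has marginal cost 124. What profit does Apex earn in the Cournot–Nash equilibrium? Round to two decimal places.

2496.89

Apex's profit: π_A = (252 - 2Q)q_A - (82q_A). Setting ∂π_A/∂q_A = 0: 170 - 4q_A - 2(q_J) = 0.
Juno's profit: π_J = (252 - 2Q)q_J - (124q_J). Setting ∂π_J/∂q_J = 0: 128 - 4q_J - 2(q_A) = 0.
So q_A = (170 - 2q_J)/4 and q_J = (128 - 2q_A)/4.
Substituting one into the other gives q_A = 106/3 and q_J = 43/3.
Price P = 252 - 2·(149/3) = 458/3.
Apex's profit: (458/3 - 82)·(106/3) = 2496.8889.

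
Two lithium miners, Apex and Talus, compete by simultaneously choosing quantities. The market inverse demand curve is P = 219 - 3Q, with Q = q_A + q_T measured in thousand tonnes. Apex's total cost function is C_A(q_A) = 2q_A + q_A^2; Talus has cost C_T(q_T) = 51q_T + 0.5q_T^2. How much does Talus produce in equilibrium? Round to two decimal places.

14.74

Apex's profit: π_A = (219 - 3Q)q_A - (2q_A + q_A²). Setting ∂π_A/∂q_A = 0: 217 - 8q_A - 3(q_T) = 0.
Talus's first-order condition: 168 - 7q_T - 3(q_A) = 0.
Rearranging gives the reaction functions q_A = (217 - 3q_T)/8 and q_T = (168 - 3q_A)/7.
Solving the pair: q_A = 1015/47, q_T = 693/47.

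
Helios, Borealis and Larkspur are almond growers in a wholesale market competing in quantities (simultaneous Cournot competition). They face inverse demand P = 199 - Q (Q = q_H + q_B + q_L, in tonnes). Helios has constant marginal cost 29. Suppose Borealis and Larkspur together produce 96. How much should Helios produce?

With rivals' combined output fixed at 96, Helios's profit is π_H = (199 - 96 - q_H)q_H - (29q_H) = (103 - q_H)q_H - (29q_H).
∂π_H/∂q_H = 74 - 2q_H = 0, so q_H = 37.

37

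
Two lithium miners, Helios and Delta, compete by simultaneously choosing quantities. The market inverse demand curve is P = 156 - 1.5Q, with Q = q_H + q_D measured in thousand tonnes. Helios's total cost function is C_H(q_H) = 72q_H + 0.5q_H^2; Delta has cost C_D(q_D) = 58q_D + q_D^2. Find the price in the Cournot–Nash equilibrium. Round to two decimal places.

110.45

Helios's profit: π_H = (156 - 1.5Q)q_H - (72q_H + (1/2)q_H²). Setting ∂π_H/∂q_H = 0: 84 - 4q_H - (3/2)(q_D) = 0.
Delta's first-order condition: 98 - 5q_D - (3/2)(q_H) = 0.
Rearranging gives the reaction functions q_H = (84 - (3/2)q_D)/4 and q_D = (98 - (3/2)q_H)/5.
Substituting one into the other gives q_H = 1092/71 and q_D = 1064/71.
Total output Q = 30.3662, so price P = 156 - (3/2)·30.3662 = 110.4507.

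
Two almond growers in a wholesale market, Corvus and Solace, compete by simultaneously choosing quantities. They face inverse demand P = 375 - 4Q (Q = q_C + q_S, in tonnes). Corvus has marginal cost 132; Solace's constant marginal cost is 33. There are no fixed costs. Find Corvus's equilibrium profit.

576

Corvus's profit: π_C = (375 - 4Q)q_C - (132q_C). Setting ∂π_C/∂q_C = 0: 243 - 8q_C - 4(q_S) = 0.
Solace's first-order condition: 342 - 8q_S - 4(q_C) = 0.
Best responses: q_C = (243 - 4q_S)/8, q_S = (342 - 4q_C)/8.
Substituting one into the other gives q_C = 12 and q_S = 147/4.
Price P = 375 - 4·(195/4) = 180.
Corvus's profit: (180 - 132)·12 = 576.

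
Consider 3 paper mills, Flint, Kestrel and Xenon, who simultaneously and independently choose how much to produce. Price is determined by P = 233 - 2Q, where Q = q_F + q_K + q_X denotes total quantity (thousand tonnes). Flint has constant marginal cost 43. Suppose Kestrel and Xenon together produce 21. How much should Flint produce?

With rivals' combined output fixed at 21, Flint's profit is π_F = (233 - 2·21 - 2q_F)q_F - (43q_F) = (191 - 2q_F)q_F - (43q_F).
∂π_F/∂q_F = 148 - 4q_F = 0, so q_F = 37.

37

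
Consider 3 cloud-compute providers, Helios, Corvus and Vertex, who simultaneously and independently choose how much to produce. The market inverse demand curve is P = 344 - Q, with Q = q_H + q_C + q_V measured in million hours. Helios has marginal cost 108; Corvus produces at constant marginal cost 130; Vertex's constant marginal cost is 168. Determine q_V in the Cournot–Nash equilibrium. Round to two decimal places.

Helios's profit: π_H = (344 - Q)q_H - (108q_H). Setting ∂π_H/∂q_H = 0: 236 - 2q_H - (q_C + q_V) = 0.
Corvus's first-order condition: 214 - 2q_C - (q_H + q_V) = 0.
Vertex's first-order condition: 176 - 2q_V - (q_H + q_C) = 0.
Summing all 3 equations gives 626 − 4Q = 0, hence Q = 313/2.
Back-substituting: q_H = (236 − 313/2) = 159/2, q_C = (214 − 313/2) = 115/2, q_V = (176 − 313/2) = 39/2.

19.50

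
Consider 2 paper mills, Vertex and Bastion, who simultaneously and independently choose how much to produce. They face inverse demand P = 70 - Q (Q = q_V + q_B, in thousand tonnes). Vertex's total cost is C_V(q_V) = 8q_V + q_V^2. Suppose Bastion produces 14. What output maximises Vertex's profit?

With the rival's output fixed at 14, Vertex's profit is π_V = (70 - 14 - q_V)q_V - (8q_V + q_V²) = (56 - q_V)q_V - (8q_V + q_V²).
∂π_V/∂q_V = 48 - 4q_V = 0, so q_V = 12.

12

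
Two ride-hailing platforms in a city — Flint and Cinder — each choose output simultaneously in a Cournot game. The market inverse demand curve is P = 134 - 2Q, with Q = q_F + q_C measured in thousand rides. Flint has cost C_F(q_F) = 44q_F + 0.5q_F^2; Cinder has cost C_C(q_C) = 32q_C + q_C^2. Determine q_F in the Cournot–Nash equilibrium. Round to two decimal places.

12.92

Flint's profit: π_F = (134 - 2Q)q_F - (44q_F + (1/2)q_F²). Setting ∂π_F/∂q_F = 0: 90 - 5q_F - 2(q_C) = 0.
Cinder's profit: π_C = (134 - 2Q)q_C - (32q_C + q_C²). Setting ∂π_C/∂q_C = 0: 102 - 6q_C - 2(q_F) = 0.
Best responses: q_F = (90 - 2q_C)/5, q_C = (102 - 2q_F)/6.
Substituting one into the other gives q_F = 168/13 and q_C = 165/13.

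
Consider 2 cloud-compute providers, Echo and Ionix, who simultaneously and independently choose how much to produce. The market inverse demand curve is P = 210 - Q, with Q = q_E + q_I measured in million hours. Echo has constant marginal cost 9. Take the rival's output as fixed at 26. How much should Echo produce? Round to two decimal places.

87.50

With the rival's output fixed at 26, Echo's profit is π_E = (210 - 26 - q_E)q_E - (9q_E) = (184 - q_E)q_E - (9q_E).
∂π_E/∂q_E = 175 - 2q_E = 0, so q_E = 175/2.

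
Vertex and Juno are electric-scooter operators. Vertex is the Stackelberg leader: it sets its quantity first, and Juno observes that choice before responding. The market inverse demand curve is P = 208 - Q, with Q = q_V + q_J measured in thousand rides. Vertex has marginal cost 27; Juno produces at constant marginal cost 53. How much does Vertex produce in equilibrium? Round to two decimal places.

The follower Juno best-responds to any q_V: π_J = (208 - Q)q_J - 53q_J.
Follower FOC: 155 - q_V - 2q_J = 0, so q_J(q_V) = (155 - q_V)/2.
The leader anticipates this reaction. Substituting into P = 208 - Q gives P = 261/2 - (1/2)q_V, so π_V = (261/2 - (1/2)q_V)q_V - 27q_V.
Leader FOC: 207/2 - q_V = 0, so q_V = 207/2.
Then q_J = (155 - 207/2)/2 = 103/4.

103.50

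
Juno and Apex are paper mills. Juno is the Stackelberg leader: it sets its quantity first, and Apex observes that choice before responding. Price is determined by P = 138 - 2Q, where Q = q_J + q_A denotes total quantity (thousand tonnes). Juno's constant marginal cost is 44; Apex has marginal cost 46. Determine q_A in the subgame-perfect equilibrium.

The follower Apex best-responds to any q_J: π_A = (138 - 2Q)q_A - 46q_A.
Follower FOC: 92 - 2q_J - 4q_A = 0, so q_A(q_J) = (92 - 2q_J)/4.
The leader anticipates this reaction. Substituting into P = 138 - 2Q gives P = 92 - q_J, so π_J = (92 - q_J)q_J - 44q_J.
Leader FOC: 48 - 2q_J = 0, so q_J = 24.
Then q_A = (92 - 2·24)/4 = 11.

11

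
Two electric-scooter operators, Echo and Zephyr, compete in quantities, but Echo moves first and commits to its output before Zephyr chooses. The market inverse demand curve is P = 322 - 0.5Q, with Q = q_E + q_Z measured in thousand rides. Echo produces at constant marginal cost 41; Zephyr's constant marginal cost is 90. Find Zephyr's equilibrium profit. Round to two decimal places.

Solve by backward induction. Given q_E, the follower Zephyr maximises π_Z = (322 - (1/2)q_E - (1/2)q_Z)q_Z - 90q_Z.
Follower FOC: 232 - (1/2)q_E - q_Z = 0, so q_Z(q_E) = (232 - (1/2)q_E).
Echo substitutes q_Z(q_E) into its own profit: π_E = q_E(322 - (1/2)q_E - (232 - (1/2)q_E)/2) - 41q_E = (206 - (1/4)q_E)q_E - 41q_E.
Maximising: ∂π_E/∂q_E = 165 - (1/2)q_E = 0, giving q_E = 330.
Then q_Z = (232 - (1/2)·330) = 67.
Price P = 322 - (1/2)·397 = 247/2.
Zephyr's profit: (247/2 - 90)·67 = 2244.5000.

2244.50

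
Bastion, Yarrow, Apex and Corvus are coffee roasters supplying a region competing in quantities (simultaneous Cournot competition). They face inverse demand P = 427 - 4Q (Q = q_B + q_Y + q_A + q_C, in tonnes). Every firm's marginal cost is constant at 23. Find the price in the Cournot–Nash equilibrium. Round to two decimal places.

Each firm earns π_i = (427 - 4Q)q_i - 23q_i.
First-order condition (treating rivals' output as given): 404 - 8q_i - 4·Σ_{j≠i} q_j = 0.
By symmetry each firm produces the same amount; substituting Σ_{j≠i} q_j = 3q_i yields q_i = 404/20 = 101/5.
Total output Q = 404/5, so price P = 427 - 4·(404/5) = 519/5.

103.80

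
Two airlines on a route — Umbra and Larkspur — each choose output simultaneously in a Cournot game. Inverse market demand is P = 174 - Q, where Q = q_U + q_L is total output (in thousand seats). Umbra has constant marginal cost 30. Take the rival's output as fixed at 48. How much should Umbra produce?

With the rival's output fixed at 48, Umbra's profit is π_U = (174 - 48 - q_U)q_U - (30q_U) = (126 - q_U)q_U - (30q_U).
∂π_U/∂q_U = 96 - 2q_U = 0, so q_U = 48.

48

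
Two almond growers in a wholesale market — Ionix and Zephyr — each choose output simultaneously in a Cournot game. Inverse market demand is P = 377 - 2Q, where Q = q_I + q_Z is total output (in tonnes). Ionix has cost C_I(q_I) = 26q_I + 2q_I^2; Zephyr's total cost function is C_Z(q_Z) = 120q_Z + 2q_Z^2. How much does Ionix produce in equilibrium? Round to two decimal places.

Ionix's profit: π_I = (377 - 2Q)q_I - (26q_I + 2q_I²). Setting ∂π_I/∂q_I = 0: 351 - 8q_I - 2(q_Z) = 0.
Zephyr's first-order condition: 257 - 8q_Z - 2(q_I) = 0.
So q_I = (351 - 2q_Z)/8 and q_Z = (257 - 2q_I)/8.
Substituting one into the other gives q_I = 1147/30 and q_Z = 677/30.

38.23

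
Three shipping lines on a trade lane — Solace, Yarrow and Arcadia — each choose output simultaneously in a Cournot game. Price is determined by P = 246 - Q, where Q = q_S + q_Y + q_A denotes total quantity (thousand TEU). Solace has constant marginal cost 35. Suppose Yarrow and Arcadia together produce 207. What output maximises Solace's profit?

2

With rivals' combined output fixed at 207, Solace's profit is π_S = (246 - 207 - q_S)q_S - (35q_S) = (39 - q_S)q_S - (35q_S).
∂π_S/∂q_S = 4 - 2q_S = 0, so q_S = 2.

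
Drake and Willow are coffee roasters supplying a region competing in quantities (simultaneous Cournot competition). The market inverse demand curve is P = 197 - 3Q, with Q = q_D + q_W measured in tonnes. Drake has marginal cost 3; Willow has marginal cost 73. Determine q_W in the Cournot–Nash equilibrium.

6

Drake's profit: π_D = (197 - 3Q)q_D - (3q_D). Setting ∂π_D/∂q_D = 0: 194 - 6q_D - 3(q_W) = 0.
Willow's profit: π_W = (197 - 3Q)q_W - (73q_W). Setting ∂π_W/∂q_W = 0: 124 - 6q_W - 3(q_D) = 0.
So q_D = (194 - 3q_W)/6 and q_W = (124 - 3q_D)/6.
Substituting one into the other gives q_D = 88/3 and q_W = 6.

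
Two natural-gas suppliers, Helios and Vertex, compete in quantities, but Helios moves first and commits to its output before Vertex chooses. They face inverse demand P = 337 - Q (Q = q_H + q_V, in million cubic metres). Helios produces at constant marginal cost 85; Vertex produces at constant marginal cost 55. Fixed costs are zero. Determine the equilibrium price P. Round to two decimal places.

140.50

Solve by backward induction. Given q_H, the follower Vertex maximises π_V = (337 - q_H - q_V)q_V - 55q_V.
Follower FOC: 282 - q_H - 2q_V = 0, so q_V(q_H) = (282 - q_H)/2.
The leader anticipates this reaction. Substituting into P = 337 - Q gives P = 196 - (1/2)q_H, so π_H = (196 - (1/2)q_H)q_H - 85q_H.
Maximising: ∂π_H/∂q_H = 111 - q_H = 0, giving q_H = 111.
Then q_V = (282 - 111)/2 = 171/2.
Total output Q = 393/2, so price P = 337 - 393/2 = 281/2.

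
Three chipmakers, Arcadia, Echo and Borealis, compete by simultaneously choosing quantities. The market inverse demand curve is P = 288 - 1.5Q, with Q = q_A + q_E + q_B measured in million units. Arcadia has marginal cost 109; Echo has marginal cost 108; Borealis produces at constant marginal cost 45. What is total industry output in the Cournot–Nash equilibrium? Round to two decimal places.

100.33

Arcadia's profit: π_A = (288 - 1.5Q)q_A - (109q_A). Setting ∂π_A/∂q_A = 0: 179 - 3q_A - (3/2)(q_E + q_B) = 0.
Echo's profit: π_E = (288 - 1.5Q)q_E - (108q_E). Setting ∂π_E/∂q_E = 0: 180 - 3q_E - (3/2)(q_A + q_B) = 0.
Borealis's first-order condition: 243 - 3q_B - (3/2)(q_A + q_E) = 0.
Adding the 3 first-order conditions: 602 − 6Q = 0, so Q = 301/3.
Back-substituting: q_A = (179 − 301/2)/(3/2) = 19, q_E = (180 − 301/2)/(3/2) = 59/3, q_B = (243 − 301/2)/(3/2) = 185/3.
Total output Q = 19 + 59/3 + 185/3 = 301/3.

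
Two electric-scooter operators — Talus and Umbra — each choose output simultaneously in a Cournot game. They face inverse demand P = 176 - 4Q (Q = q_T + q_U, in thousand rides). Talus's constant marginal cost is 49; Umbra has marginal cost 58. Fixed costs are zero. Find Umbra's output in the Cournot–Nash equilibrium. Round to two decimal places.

9.08

Talus's profit: π_T = (176 - 4Q)q_T - (49q_T). Setting ∂π_T/∂q_T = 0: 127 - 8q_T - 4(q_U) = 0.
Umbra's first-order condition: 118 - 8q_U - 4(q_T) = 0.
So q_T = (127 - 4q_U)/8 and q_U = (118 - 4q_T)/8.
Substituting one into the other gives q_T = 34/3 and q_U = 109/12.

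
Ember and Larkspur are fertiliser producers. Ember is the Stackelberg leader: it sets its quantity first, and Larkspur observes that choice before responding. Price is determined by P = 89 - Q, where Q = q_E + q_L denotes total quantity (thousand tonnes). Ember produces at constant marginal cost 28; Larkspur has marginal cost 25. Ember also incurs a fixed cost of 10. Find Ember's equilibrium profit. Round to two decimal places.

410.50

The follower Larkspur best-responds to any q_E: π_L = (89 - Q)q_L - 25q_L.
Setting the follower's marginal profit to zero, 64 - q_E - 2q_L = 0, i.e. q_L = (64 - q_E)/2.
Ember substitutes q_L(q_E) into its own profit: π_E = q_E(89 - q_E - (64 - q_E)/2) - 28q_E = (57 - (1/2)q_E)q_E - 28q_E.
The leader's first-order condition 29 - q_E = 0 yields q_E = 29.
Then q_L = (64 - 29)/2 = 35/2.
Price P = 89 - 93/2 = 85/2.
Ember's profit: (85/2 - 28)·29 - 10 = 821/2.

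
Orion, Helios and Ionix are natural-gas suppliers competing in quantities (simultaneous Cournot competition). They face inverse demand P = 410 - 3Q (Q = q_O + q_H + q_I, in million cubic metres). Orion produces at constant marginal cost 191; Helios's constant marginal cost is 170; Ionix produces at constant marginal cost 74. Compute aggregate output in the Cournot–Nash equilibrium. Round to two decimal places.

Orion's profit: π_O = (410 - 3Q)q_O - (191q_O). Setting ∂π_O/∂q_O = 0: 219 - 6q_O - 3(q_H + q_I) = 0.
Helios's first-order condition: 240 - 6q_H - 3(q_O + q_I) = 0.
Ionix's profit: π_I = (410 - 3Q)q_I - (74q_I). Setting ∂π_I/∂q_I = 0: 336 - 6q_I - 3(q_O + q_H) = 0.
Summing all 3 equations gives 795 − 12Q = 0, hence Q = 265/4.
Back-substituting: q_O = (219 − 795/4)/3 = 27/4, q_H = (240 − 795/4)/3 = 55/4, q_I = (336 − 795/4)/3 = 183/4.
Total output Q = 27/4 + 55/4 + 183/4 = 265/4.

66.25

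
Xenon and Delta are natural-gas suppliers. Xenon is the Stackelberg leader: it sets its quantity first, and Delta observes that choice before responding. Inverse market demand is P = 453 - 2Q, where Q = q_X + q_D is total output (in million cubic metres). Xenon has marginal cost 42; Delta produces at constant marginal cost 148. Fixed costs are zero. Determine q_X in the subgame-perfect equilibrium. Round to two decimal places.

The follower Delta best-responds to any q_X: π_D = (453 - 2Q)q_D - 148q_D.
∂π_D/∂q_D = 305 - 2q_X - 4q_D = 0 gives the reaction function q_D = (305 - 2q_X)/4.
The leader anticipates this reaction. Substituting into P = 453 - 2Q gives P = 601/2 - q_X, so π_X = (601/2 - q_X)q_X - 42q_X.
Maximising: ∂π_X/∂q_X = 517/2 - 2q_X = 0, giving q_X = 517/4.
Then q_D = (305 - 2·(517/4))/4 = 93/8.

129.25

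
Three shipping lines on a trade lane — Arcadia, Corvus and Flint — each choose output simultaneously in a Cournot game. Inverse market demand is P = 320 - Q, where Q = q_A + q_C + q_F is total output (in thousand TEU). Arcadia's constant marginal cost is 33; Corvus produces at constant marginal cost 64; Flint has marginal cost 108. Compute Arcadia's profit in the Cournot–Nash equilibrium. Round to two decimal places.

Arcadia's profit: π_A = (320 - Q)q_A - (33q_A). Setting ∂π_A/∂q_A = 0: 287 - 2q_A - (q_C + q_F) = 0.
Corvus's first-order condition: 256 - 2q_C - (q_A + q_F) = 0.
Flint's first-order condition: 212 - 2q_F - (q_A + q_C) = 0.
Summing all 3 equations gives 755 − 4Q = 0, hence Q = 755/4.
Back-substituting: q_A = (287 − 755/4) = 393/4, q_C = (256 − 755/4) = 269/4, q_F = (212 − 755/4) = 93/4.
Price P = 320 - 755/4 = 525/4.
Arcadia's profit: (525/4 - 33)·(393/4) = 9653.0625.

9653.06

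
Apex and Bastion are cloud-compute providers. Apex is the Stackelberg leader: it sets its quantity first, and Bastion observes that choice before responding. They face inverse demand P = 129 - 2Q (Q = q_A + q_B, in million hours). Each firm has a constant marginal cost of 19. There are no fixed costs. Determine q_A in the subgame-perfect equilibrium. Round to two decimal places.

Solve by backward induction. Given q_A, the follower Bastion maximises π_B = (129 - 2q_A - 2q_B)q_B - 19q_B.
Setting the follower's marginal profit to zero, 110 - 2q_A - 4q_B = 0, i.e. q_B = (110 - 2q_A)/4.
Apex substitutes q_B(q_A) into its own profit: π_A = q_A(129 - 2q_A - (110 - 2q_A)/2) - 19q_A = (74 - q_A)q_A - 19q_A.
The leader's first-order condition 55 - 2q_A = 0 yields q_A = 55/2.
Then q_B = (110 - 2·(55/2))/4 = 55/4.

27.50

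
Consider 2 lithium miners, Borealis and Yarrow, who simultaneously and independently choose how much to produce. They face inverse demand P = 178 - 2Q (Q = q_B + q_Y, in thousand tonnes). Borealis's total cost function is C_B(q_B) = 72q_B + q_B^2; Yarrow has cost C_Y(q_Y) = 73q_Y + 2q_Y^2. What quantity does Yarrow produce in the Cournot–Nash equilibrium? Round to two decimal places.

9.50

Borealis's profit: π_B = (178 - 2Q)q_B - (72q_B + q_B²). Setting ∂π_B/∂q_B = 0: 106 - 6q_B - 2(q_Y) = 0.
Yarrow's first-order condition: 105 - 8q_Y - 2(q_B) = 0.
Best responses: q_B = (106 - 2q_Y)/6, q_Y = (105 - 2q_B)/8.
Substituting one into the other gives q_B = 29/2 and q_Y = 19/2.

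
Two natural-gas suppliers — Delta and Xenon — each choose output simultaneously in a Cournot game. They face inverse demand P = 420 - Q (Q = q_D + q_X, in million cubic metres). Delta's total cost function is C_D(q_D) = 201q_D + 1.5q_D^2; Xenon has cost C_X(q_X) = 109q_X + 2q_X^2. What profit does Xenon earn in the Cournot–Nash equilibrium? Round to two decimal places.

Delta's profit: π_D = (420 - Q)q_D - (201q_D + (3/2)q_D²). Setting ∂π_D/∂q_D = 0: 219 - 5q_D - (q_X) = 0.
Xenon's profit: π_X = (420 - Q)q_X - (109q_X + 2q_X²). Setting ∂π_X/∂q_X = 0: 311 - 6q_X - (q_D) = 0.
Best responses: q_D = (219 - q_X)/5, q_X = (311 - q_D)/6.
Solving the pair: q_D = 1003/29, q_X = 1336/29.
Price P = 420 - 80.6552 = 339.3448.
Xenon's profit: 339.3448·(1336/29) - 109·(1336/29) - 2(1336/29)² = 6367.0488.

6367.05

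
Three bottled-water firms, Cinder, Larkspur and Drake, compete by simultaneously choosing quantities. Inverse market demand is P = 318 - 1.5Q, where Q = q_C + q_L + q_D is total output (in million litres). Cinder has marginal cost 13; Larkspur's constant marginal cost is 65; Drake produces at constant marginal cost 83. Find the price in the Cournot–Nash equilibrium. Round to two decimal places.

Cinder's profit: π_C = (318 - 1.5Q)q_C - (13q_C). Setting ∂π_C/∂q_C = 0: 305 - 3q_C - (3/2)(q_L + q_D) = 0.
Larkspur's first-order condition: 253 - 3q_L - (3/2)(q_C + q_D) = 0.
Drake's first-order condition: 235 - 3q_D - (3/2)(q_C + q_L) = 0.
Adding the 3 conditions: 793 − 3Q − 3Q = 0, i.e. Q = 793/6.
Back-substituting: q_C = (305 − 793/4)/(3/2) = 427/6, q_L = (253 − 793/4)/(3/2) = 73/2, q_D = (235 − 793/4)/(3/2) = 49/2.
Total output Q = 793/6, so price P = 318 - (3/2)·(793/6) = 479/4.

119.75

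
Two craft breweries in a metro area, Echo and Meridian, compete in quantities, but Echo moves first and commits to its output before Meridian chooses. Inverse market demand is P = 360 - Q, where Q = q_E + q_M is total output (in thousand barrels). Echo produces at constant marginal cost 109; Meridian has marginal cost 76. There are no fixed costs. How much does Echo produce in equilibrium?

109

The follower Meridian best-responds to any q_E: π_M = (360 - Q)q_M - 76q_M.
Follower FOC: 284 - q_E - 2q_M = 0, so q_M(q_E) = (284 - q_E)/2.
Echo substitutes q_M(q_E) into its own profit: π_E = q_E(360 - q_E - (284 - q_E)/2) - 109q_E = (218 - (1/2)q_E)q_E - 109q_E.
Leader FOC: 109 - q_E = 0, so q_E = 109.
Then q_M = (284 - 109)/2 = 175/2.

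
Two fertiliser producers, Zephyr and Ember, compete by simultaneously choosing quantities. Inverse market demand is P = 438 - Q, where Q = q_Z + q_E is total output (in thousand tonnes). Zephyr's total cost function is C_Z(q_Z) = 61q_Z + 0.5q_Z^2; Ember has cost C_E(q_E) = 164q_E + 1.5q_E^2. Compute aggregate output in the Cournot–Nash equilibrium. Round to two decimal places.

146.86

Zephyr's profit: π_Z = (438 - Q)q_Z - (61q_Z + (1/2)q_Z²). Setting ∂π_Z/∂q_Z = 0: 377 - 3q_Z - (q_E) = 0.
Ember's profit: π_E = (438 - Q)q_E - (164q_E + (3/2)q_E²). Setting ∂π_E/∂q_E = 0: 274 - 5q_E - (q_Z) = 0.
Rearranging gives the reaction functions q_Z = (377 - q_E)/3 and q_E = (274 - q_Z)/5.
Solving the pair: q_Z = 1611/14, q_E = 445/14.
Total output Q = 1611/14 + 445/14 = 1028/7.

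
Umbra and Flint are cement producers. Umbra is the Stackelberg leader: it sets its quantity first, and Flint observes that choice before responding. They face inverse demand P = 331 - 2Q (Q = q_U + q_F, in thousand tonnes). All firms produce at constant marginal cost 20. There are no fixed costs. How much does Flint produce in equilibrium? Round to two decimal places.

The follower Flint best-responds to any q_U: π_F = (331 - 2Q)q_F - 20q_F.
Setting the follower's marginal profit to zero, 311 - 2q_U - 4q_F = 0, i.e. q_F = (311 - 2q_U)/4.
Umbra substitutes q_F(q_U) into its own profit: π_U = q_U(331 - 2q_U - (311 - 2q_U)/2) - 20q_U = (351/2 - q_U)q_U - 20q_U.
Maximising: ∂π_U/∂q_U = 311/2 - 2q_U = 0, giving q_U = 311/4.
Then q_F = (311 - 2·(311/4))/4 = 311/8.

38.88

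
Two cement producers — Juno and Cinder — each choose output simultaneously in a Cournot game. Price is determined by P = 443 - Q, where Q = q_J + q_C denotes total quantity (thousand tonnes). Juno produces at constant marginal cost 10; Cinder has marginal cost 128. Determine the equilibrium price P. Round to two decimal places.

193.67

Juno's profit: π_J = (443 - Q)q_J - (10q_J). Setting ∂π_J/∂q_J = 0: 433 - 2q_J - (q_C) = 0.
Cinder's first-order condition: 315 - 2q_C - (q_J) = 0.
Best responses: q_J = (433 - q_C)/2, q_C = (315 - q_J)/2.
Solving the pair: q_J = 551/3, q_C = 197/3.
Total output Q = 748/3, so price P = 443 - 748/3 = 581/3.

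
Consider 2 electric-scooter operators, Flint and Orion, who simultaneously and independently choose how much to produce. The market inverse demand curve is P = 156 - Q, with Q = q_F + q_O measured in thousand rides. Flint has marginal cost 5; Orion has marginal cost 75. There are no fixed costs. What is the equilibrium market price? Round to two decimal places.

Flint's profit: π_F = (156 - Q)q_F - (5q_F). Setting ∂π_F/∂q_F = 0: 151 - 2q_F - (q_O) = 0.
Orion's first-order condition: 81 - 2q_O - (q_F) = 0.
Rearranging gives the reaction functions q_F = (151 - q_O)/2 and q_O = (81 - q_F)/2.
Solving the pair: q_F = 221/3, q_O = 11/3.
Total output Q = 232/3, so price P = 156 - 232/3 = 236/3.

78.67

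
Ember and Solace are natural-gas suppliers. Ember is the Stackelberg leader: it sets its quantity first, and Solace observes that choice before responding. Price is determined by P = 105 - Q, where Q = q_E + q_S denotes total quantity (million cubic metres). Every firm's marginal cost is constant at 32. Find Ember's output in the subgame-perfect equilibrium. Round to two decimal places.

36.50

Solve by backward induction. Given q_E, the follower Solace maximises π_S = (105 - q_E - q_S)q_S - 32q_S.
Follower FOC: 73 - q_E - 2q_S = 0, so q_S(q_E) = (73 - q_E)/2.
Ember substitutes q_S(q_E) into its own profit: π_E = q_E(105 - q_E - (73 - q_E)/2) - 32q_E = (137/2 - (1/2)q_E)q_E - 32q_E.
Leader FOC: 73/2 - q_E = 0, so q_E = 73/2.
Then q_S = (73 - 73/2)/2 = 73/4.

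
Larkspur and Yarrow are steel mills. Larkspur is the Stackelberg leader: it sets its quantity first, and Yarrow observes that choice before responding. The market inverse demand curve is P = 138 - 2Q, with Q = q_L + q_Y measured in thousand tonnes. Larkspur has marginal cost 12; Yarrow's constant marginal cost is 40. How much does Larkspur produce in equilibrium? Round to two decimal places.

38.50

The follower Yarrow best-responds to any q_L: π_Y = (138 - 2Q)q_Y - 40q_Y.
∂π_Y/∂q_Y = 98 - 2q_L - 4q_Y = 0 gives the reaction function q_Y = (98 - 2q_L)/4.
Larkspur substitutes q_Y(q_L) into its own profit: π_L = q_L(138 - 2q_L - (98 - 2q_L)/2) - 12q_L = (89 - q_L)q_L - 12q_L.
Maximising: ∂π_L/∂q_L = 77 - 2q_L = 0, giving q_L = 77/2.
Then q_Y = (98 - 2·(77/2))/4 = 21/4.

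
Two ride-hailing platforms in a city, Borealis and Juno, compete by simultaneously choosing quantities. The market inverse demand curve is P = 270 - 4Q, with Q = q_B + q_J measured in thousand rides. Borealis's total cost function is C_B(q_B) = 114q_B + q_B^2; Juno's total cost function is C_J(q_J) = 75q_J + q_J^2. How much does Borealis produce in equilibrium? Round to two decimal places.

9.29

Borealis's profit: π_B = (270 - 4Q)q_B - (114q_B + q_B²). Setting ∂π_B/∂q_B = 0: 156 - 10q_B - 4(q_J) = 0.
Juno's first-order condition: 195 - 10q_J - 4(q_B) = 0.
So q_B = (156 - 4q_J)/10 and q_J = (195 - 4q_B)/10.
Solving the pair: q_B = 65/7, q_J = 221/14.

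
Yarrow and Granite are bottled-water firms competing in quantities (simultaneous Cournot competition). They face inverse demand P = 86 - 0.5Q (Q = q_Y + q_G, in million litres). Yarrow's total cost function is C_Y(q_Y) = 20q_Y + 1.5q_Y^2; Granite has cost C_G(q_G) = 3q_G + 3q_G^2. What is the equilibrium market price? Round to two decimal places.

73.04

Yarrow's profit: π_Y = (86 - 0.5Q)q_Y - (20q_Y + (3/2)q_Y²). Setting ∂π_Y/∂q_Y = 0: 66 - 4q_Y - (1/2)(q_G) = 0.
Granite's profit: π_G = (86 - 0.5Q)q_G - (3q_G + 3q_G²). Setting ∂π_G/∂q_G = 0: 83 - 7q_G - (1/2)(q_Y) = 0.
So q_Y = (66 - (1/2)q_G)/4 and q_G = (83 - (1/2)q_Y)/7.
Solving the pair: q_Y = 1682/111, q_G = 1196/111.
Total output Q = 25.9279, so price P = 86 - (1/2)·25.9279 = 73.0360.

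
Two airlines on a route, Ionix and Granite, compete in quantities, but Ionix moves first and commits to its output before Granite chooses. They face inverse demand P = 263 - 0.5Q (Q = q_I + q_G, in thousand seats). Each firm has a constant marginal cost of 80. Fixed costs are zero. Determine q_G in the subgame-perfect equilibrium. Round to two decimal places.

The follower Granite best-responds to any q_I: π_G = (263 - 0.5Q)q_G - 80q_G.
∂π_G/∂q_G = 183 - (1/2)q_I - q_G = 0 gives the reaction function q_G = (183 - (1/2)q_I).
The leader anticipates this reaction. Substituting into P = 263 - 0.5Q gives P = 343/2 - (1/4)q_I, so π_I = (343/2 - (1/4)q_I)q_I - 80q_I.
Maximising: ∂π_I/∂q_I = 183/2 - (1/2)q_I = 0, giving q_I = 183.
Then q_G = (183 - (1/2)·183) = 183/2.

91.50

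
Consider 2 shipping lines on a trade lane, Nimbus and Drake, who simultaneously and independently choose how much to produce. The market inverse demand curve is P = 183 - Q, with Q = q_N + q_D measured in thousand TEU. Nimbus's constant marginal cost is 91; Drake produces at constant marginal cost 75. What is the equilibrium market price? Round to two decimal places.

Nimbus's profit: π_N = (183 - Q)q_N - (91q_N). Setting ∂π_N/∂q_N = 0: 92 - 2q_N - (q_D) = 0.
Drake's first-order condition: 108 - 2q_D - (q_N) = 0.
Best responses: q_N = (92 - q_D)/2, q_D = (108 - q_N)/2.
Solving the pair: q_N = 76/3, q_D = 124/3.
Total output Q = 200/3, so price P = 183 - 200/3 = 349/3.

116.33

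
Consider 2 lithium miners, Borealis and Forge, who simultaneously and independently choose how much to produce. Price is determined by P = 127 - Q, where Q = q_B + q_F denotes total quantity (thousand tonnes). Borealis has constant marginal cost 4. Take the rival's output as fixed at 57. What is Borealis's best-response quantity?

33

With the rival's output fixed at 57, Borealis's profit is π_B = (127 - 57 - q_B)q_B - (4q_B) = (70 - q_B)q_B - (4q_B).
∂π_B/∂q_B = 66 - 2q_B = 0, so q_B = 33.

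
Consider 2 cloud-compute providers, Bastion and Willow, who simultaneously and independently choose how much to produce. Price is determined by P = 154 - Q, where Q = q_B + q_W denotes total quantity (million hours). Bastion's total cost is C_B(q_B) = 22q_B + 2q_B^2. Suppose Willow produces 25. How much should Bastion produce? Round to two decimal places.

With the rival's output fixed at 25, Bastion's profit is π_B = (154 - 25 - q_B)q_B - (22q_B + 2q_B²) = (129 - q_B)q_B - (22q_B + 2q_B²).
∂π_B/∂q_B = 107 - 6q_B = 0, so q_B = 107/6.

17.83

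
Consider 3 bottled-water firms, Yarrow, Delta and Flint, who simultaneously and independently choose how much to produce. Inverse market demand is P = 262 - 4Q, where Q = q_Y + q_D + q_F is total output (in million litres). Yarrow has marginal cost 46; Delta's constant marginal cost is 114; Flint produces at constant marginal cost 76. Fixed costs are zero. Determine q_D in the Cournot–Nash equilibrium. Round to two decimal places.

2.63

Yarrow's profit: π_Y = (262 - 4Q)q_Y - (46q_Y). Setting ∂π_Y/∂q_Y = 0: 216 - 8q_Y - 4(q_D + q_F) = 0.
Delta's first-order condition: 148 - 8q_D - 4(q_Y + q_F) = 0.
Flint's profit: π_F = (262 - 4Q)q_F - (76q_F). Setting ∂π_F/∂q_F = 0: 186 - 8q_F - 4(q_Y + q_D) = 0.
Adding the 3 conditions: 550 − 8Q − 8Q = 0, i.e. Q = 275/8.
Back-substituting: q_Y = (216 − 275/2)/4 = 157/8, q_D = (148 − 275/2)/4 = 21/8, q_F = (186 − 275/2)/4 = 97/8.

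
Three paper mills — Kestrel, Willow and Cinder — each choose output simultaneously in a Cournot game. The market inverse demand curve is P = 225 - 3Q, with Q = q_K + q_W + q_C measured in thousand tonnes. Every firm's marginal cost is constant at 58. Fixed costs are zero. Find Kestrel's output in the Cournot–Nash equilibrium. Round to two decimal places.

13.92

Each firm earns π_i = (225 - 3Q)q_i - 58q_i.
First-order condition (treating rivals' output as given): 167 - 6q_i - 3·Σ_{j≠i} q_j = 0.
With identical firms every q_j equals q_i, so Σ_{j≠i} q_j = 2q_i and 167 = 12q_i, giving q_i = 167/12.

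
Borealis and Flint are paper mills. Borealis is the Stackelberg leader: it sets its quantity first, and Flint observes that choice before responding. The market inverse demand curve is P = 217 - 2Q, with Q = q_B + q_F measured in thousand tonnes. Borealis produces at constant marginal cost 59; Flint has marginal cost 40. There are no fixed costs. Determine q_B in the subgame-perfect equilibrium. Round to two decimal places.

The follower Flint best-responds to any q_B: π_F = (217 - 2Q)q_F - 40q_F.
Follower FOC: 177 - 2q_B - 4q_F = 0, so q_F(q_B) = (177 - 2q_B)/4.
Borealis substitutes q_F(q_B) into its own profit: π_B = q_B(217 - 2q_B - (177 - 2q_B)/2) - 59q_B = (257/2 - q_B)q_B - 59q_B.
Leader FOC: 139/2 - 2q_B = 0, so q_B = 139/4.
Then q_F = (177 - 2·(139/4))/4 = 215/8.

34.75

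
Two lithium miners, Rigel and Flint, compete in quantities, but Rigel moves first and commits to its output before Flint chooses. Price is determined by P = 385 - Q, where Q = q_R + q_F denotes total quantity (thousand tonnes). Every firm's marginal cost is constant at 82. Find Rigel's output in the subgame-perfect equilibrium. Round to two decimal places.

151.50

The follower Flint best-responds to any q_R: π_F = (385 - Q)q_F - 82q_F.
Follower FOC: 303 - q_R - 2q_F = 0, so q_F(q_R) = (303 - q_R)/2.
Rigel substitutes q_F(q_R) into its own profit: π_R = q_R(385 - q_R - (303 - q_R)/2) - 82q_R = (467/2 - (1/2)q_R)q_R - 82q_R.
The leader's first-order condition 303/2 - q_R = 0 yields q_R = 303/2.
Then q_F = (303 - 303/2)/2 = 303/4.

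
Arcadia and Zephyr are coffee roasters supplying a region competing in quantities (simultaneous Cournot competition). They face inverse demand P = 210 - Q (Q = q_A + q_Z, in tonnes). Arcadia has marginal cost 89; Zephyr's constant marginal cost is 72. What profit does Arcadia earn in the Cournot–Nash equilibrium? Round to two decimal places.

Arcadia's profit: π_A = (210 - Q)q_A - (89q_A). Setting ∂π_A/∂q_A = 0: 121 - 2q_A - (q_Z) = 0.
Zephyr's profit: π_Z = (210 - Q)q_Z - (72q_Z). Setting ∂π_Z/∂q_Z = 0: 138 - 2q_Z - (q_A) = 0.
So q_A = (121 - q_Z)/2 and q_Z = (138 - q_A)/2.
Substituting one into the other gives q_A = 104/3 and q_Z = 155/3.
Price P = 210 - 259/3 = 371/3.
Arcadia's profit: (371/3 - 89)·(104/3) = 1201.7778.

1201.78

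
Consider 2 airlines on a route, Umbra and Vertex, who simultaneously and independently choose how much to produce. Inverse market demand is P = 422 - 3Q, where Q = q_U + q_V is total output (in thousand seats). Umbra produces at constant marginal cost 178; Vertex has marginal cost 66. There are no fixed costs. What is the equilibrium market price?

222

Umbra's profit: π_U = (422 - 3Q)q_U - (178q_U). Setting ∂π_U/∂q_U = 0: 244 - 6q_U - 3(q_V) = 0.
Vertex's profit: π_V = (422 - 3Q)q_V - (66q_V). Setting ∂π_V/∂q_V = 0: 356 - 6q_V - 3(q_U) = 0.
So q_U = (244 - 3q_V)/6 and q_V = (356 - 3q_U)/6.
Substituting one into the other gives q_U = 44/3 and q_V = 52.
Total output Q = 200/3, so price P = 422 - 3·(200/3) = 222.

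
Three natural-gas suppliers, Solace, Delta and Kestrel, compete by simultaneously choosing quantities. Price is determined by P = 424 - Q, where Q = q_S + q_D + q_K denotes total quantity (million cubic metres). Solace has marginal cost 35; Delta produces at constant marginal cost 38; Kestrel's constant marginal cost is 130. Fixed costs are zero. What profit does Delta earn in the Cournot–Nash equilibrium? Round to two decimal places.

Solace's profit: π_S = (424 - Q)q_S - (35q_S). Setting ∂π_S/∂q_S = 0: 389 - 2q_S - (q_D + q_K) = 0.
Delta's first-order condition: 386 - 2q_D - (q_S + q_K) = 0.
Kestrel's first-order condition: 294 - 2q_K - (q_S + q_D) = 0.
Adding the 3 conditions: 1069 − 2Q − 2Q = 0, i.e. Q = 1069/4.
Back-substituting: q_S = (389 − 1069/4) = 487/4, q_D = (386 − 1069/4) = 475/4, q_K = (294 − 1069/4) = 107/4.
Price P = 424 - 1069/4 = 627/4.
Delta's profit: (627/4 - 38)·(475/4) = 14101.5625.

14101.56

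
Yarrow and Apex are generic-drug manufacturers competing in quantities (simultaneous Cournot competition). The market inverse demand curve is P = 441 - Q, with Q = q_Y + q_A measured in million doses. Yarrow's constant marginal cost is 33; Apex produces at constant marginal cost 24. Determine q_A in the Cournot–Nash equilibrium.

Yarrow's profit: π_Y = (441 - Q)q_Y - (33q_Y). Setting ∂π_Y/∂q_Y = 0: 408 - 2q_Y - (q_A) = 0.
Apex's profit: π_A = (441 - Q)q_A - (24q_A). Setting ∂π_A/∂q_A = 0: 417 - 2q_A - (q_Y) = 0.
So q_Y = (408 - q_A)/2 and q_A = (417 - q_Y)/2.
Substituting one into the other gives q_Y = 133 and q_A = 142.

142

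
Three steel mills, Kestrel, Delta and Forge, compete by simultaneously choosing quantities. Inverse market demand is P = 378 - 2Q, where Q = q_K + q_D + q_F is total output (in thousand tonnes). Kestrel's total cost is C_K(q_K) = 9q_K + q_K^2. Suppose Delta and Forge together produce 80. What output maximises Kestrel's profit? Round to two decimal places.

34.83

With rivals' combined output fixed at 80, Kestrel's profit is π_K = (378 - 2·80 - 2q_K)q_K - (9q_K + q_K²) = (218 - 2q_K)q_K - (9q_K + q_K²).
∂π_K/∂q_K = 209 - 6q_K = 0, so q_K = 209/6.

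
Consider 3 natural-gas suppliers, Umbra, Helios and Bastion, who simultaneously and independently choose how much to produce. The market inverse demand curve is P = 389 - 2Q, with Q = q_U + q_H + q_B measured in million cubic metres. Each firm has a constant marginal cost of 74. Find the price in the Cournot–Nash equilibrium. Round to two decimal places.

152.75

Each firm earns π_i = (389 - 2Q)q_i - 74q_i.
First-order condition (treating rivals' output as given): 315 - 4q_i - 2·Σ_{j≠i} q_j = 0.
With identical firms every q_j equals q_i, so Σ_{j≠i} q_j = 2q_i and 315 = 8q_i, giving q_i = 315/8.
Total output Q = 945/8, so price P = 389 - 2·(945/8) = 611/4.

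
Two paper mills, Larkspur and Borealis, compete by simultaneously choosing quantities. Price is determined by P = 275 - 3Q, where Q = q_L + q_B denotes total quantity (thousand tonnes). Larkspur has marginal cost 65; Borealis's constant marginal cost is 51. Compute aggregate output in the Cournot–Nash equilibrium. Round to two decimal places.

48.22

Larkspur's profit: π_L = (275 - 3Q)q_L - (65q_L). Setting ∂π_L/∂q_L = 0: 210 - 6q_L - 3(q_B) = 0.
Borealis's first-order condition: 224 - 6q_B - 3(q_L) = 0.
So q_L = (210 - 3q_B)/6 and q_B = (224 - 3q_L)/6.
Solving the pair: q_L = 196/9, q_B = 238/9.
Total output Q = 196/9 + 238/9 = 434/9.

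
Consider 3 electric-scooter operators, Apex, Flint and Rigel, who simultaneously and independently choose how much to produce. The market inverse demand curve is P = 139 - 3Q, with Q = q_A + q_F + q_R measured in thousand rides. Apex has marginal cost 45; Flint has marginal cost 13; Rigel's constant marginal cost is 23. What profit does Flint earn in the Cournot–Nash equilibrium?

588

Apex's profit: π_A = (139 - 3Q)q_A - (45q_A). Setting ∂π_A/∂q_A = 0: 94 - 6q_A - 3(q_F + q_R) = 0.
Flint's profit: π_F = (139 - 3Q)q_F - (13q_F). Setting ∂π_F/∂q_F = 0: 126 - 6q_F - 3(q_A + q_R) = 0.
Rigel's profit: π_R = (139 - 3Q)q_R - (23q_R). Setting ∂π_R/∂q_R = 0: 116 - 6q_R - 3(q_A + q_F) = 0.
Summing all 3 equations gives 336 − 12Q = 0, hence Q = 28.
Back-substituting: q_A = (94 − 84)/3 = 10/3, q_F = (126 − 84)/3 = 14, q_R = (116 − 84)/3 = 32/3.
Price P = 139 - 3·28 = 55.
Flint's profit: (55 - 13)·14 = 588.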